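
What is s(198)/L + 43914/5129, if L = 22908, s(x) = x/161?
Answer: 1173652923/137077654 ≈ 8.5620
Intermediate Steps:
s(x) = x/161 (s(x) = x*(1/161) = x/161)
s(198)/L + 43914/5129 = ((1/161)*198)/22908 + 43914/5129 = (198/161)*(1/22908) + 43914*(1/5129) = 33/614698 + 43914/5129 = 1173652923/137077654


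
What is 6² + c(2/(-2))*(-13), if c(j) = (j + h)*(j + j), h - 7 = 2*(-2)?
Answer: 88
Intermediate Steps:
h = 3 (h = 7 + 2*(-2) = 7 - 4 = 3)
c(j) = 2*j*(3 + j) (c(j) = (j + 3)*(j + j) = (3 + j)*(2*j) = 2*j*(3 + j))
6² + c(2/(-2))*(-13) = 6² + (2*(2/(-2))*(3 + 2/(-2)))*(-13) = 36 + (2*(2*(-½))*(3 + 2*(-½)))*(-13) = 36 + (2*(-1)*(3 - 1))*(-13) = 36 + (2*(-1)*2)*(-13) = 36 - 4*(-13) = 36 + 52 = 88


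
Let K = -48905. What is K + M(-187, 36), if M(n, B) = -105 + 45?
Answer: -48965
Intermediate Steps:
M(n, B) = -60
K + M(-187, 36) = -48905 - 60 = -48965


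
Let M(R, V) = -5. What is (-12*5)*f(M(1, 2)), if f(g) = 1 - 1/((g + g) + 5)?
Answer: -72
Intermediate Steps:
f(g) = 1 - 1/(5 + 2*g) (f(g) = 1 - 1/(2*g + 5) = 1 - 1/(5 + 2*g))
(-12*5)*f(M(1, 2)) = (-12*5)*(2*(2 - 5)/(5 + 2*(-5))) = -120*(-3)/(5 - 10) = -120*(-3)/(-5) = -120*(-1)*(-3)/5 = -60*6/5 = -72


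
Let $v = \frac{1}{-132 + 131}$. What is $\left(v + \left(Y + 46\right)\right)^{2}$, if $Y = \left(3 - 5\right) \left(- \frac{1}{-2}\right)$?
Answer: $1936$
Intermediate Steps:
$Y = -1$ ($Y = - 2 \left(\left(-1\right) \left(- \frac{1}{2}\right)\right) = \left(-2\right) \frac{1}{2} = -1$)
$v = -1$ ($v = \frac{1}{-1} = -1$)
$\left(v + \left(Y + 46\right)\right)^{2} = \left(-1 + \left(-1 + 46\right)\right)^{2} = \left(-1 + 45\right)^{2} = 44^{2} = 1936$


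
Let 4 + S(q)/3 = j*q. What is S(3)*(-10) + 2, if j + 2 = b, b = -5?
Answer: 752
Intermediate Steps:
j = -7 (j = -2 - 5 = -7)
S(q) = -12 - 21*q (S(q) = -12 + 3*(-7*q) = -12 - 21*q)
S(3)*(-10) + 2 = (-12 - 21*3)*(-10) + 2 = (-12 - 63)*(-10) + 2 = -75*(-10) + 2 = 750 + 2 = 752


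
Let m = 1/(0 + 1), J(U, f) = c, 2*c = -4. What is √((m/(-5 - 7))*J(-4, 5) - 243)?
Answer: I*√8742/6 ≈ 15.583*I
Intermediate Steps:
c = -2 (c = (½)*(-4) = -2)
J(U, f) = -2
m = 1 (m = 1/1 = 1)
√((m/(-5 - 7))*J(-4, 5) - 243) = √((1/(-5 - 7))*(-2) - 243) = √((1/(-12))*(-2) - 243) = √((1*(-1/12))*(-2) - 243) = √(-1/12*(-2) - 243) = √(⅙ - 243) = √(-1457/6) = I*√8742/6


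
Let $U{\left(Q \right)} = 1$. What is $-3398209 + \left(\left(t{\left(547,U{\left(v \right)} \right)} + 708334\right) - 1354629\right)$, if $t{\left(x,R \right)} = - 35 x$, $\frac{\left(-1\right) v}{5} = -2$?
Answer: $-4063649$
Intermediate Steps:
$v = 10$ ($v = \left(-5\right) \left(-2\right) = 10$)
$-3398209 + \left(\left(t{\left(547,U{\left(v \right)} \right)} + 708334\right) - 1354629\right) = -3398209 + \left(\left(\left(-35\right) 547 + 708334\right) - 1354629\right) = -3398209 + \left(\left(-19145 + 708334\right) - 1354629\right) = -3398209 + \left(689189 - 1354629\right) = -3398209 - 665440 = -4063649$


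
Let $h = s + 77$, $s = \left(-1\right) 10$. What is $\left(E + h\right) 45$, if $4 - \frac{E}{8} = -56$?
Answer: $24615$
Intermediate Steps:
$E = 480$ ($E = 32 - -448 = 32 + 448 = 480$)
$s = -10$
$h = 67$ ($h = -10 + 77 = 67$)
$\left(E + h\right) 45 = \left(480 + 67\right) 45 = 547 \cdot 45 = 24615$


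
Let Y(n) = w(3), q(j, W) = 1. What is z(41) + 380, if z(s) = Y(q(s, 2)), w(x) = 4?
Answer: 384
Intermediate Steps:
Y(n) = 4
z(s) = 4
z(41) + 380 = 4 + 380 = 384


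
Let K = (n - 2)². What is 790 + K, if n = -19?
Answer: 1231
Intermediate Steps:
K = 441 (K = (-19 - 2)² = (-21)² = 441)
790 + K = 790 + 441 = 1231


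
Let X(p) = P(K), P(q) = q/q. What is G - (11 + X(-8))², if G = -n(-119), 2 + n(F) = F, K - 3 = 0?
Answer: -23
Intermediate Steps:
K = 3 (K = 3 + 0 = 3)
n(F) = -2 + F
P(q) = 1
X(p) = 1
G = 121 (G = -(-2 - 119) = -1*(-121) = 121)
G - (11 + X(-8))² = 121 - (11 + 1)² = 121 - 1*12² = 121 - 1*144 = 121 - 144 = -23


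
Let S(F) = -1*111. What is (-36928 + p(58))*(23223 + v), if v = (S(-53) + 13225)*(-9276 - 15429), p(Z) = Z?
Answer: 11944336879890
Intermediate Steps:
S(F) = -111
v = -323981370 (v = (-111 + 13225)*(-9276 - 15429) = 13114*(-24705) = -323981370)
(-36928 + p(58))*(23223 + v) = (-36928 + 58)*(23223 - 323981370) = -36870*(-323958147) = 11944336879890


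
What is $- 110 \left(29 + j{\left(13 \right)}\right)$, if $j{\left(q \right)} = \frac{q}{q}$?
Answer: $-3300$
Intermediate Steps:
$j{\left(q \right)} = 1$
$- 110 \left(29 + j{\left(13 \right)}\right) = - 110 \left(29 + 1\right) = \left(-110\right) 30 = -3300$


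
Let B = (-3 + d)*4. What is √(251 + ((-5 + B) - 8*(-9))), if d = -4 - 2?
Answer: √282 ≈ 16.793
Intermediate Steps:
d = -6
B = -36 (B = (-3 - 6)*4 = -9*4 = -36)
√(251 + ((-5 + B) - 8*(-9))) = √(251 + ((-5 - 36) - 8*(-9))) = √(251 + (-41 + 72)) = √(251 + 31) = √282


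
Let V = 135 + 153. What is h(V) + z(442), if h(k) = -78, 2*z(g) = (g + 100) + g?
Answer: 414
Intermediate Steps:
z(g) = 50 + g (z(g) = ((g + 100) + g)/2 = ((100 + g) + g)/2 = (100 + 2*g)/2 = 50 + g)
V = 288
h(V) + z(442) = -78 + (50 + 442) = -78 + 492 = 414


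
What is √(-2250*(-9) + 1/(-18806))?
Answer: √7161729110194/18806 ≈ 142.30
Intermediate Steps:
√(-2250*(-9) + 1/(-18806)) = √(20250 - 1/18806) = √(380821499/18806) = √7161729110194/18806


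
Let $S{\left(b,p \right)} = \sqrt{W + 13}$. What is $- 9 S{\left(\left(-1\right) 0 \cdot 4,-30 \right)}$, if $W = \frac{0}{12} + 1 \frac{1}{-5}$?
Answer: $- \frac{72 \sqrt{5}}{5} \approx -32.199$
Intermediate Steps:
$W = - \frac{1}{5}$ ($W = 0 \cdot \frac{1}{12} + 1 \left(- \frac{1}{5}\right) = 0 - \frac{1}{5} = - \frac{1}{5} \approx -0.2$)
$S{\left(b,p \right)} = \frac{8 \sqrt{5}}{5}$ ($S{\left(b,p \right)} = \sqrt{- \frac{1}{5} + 13} = \sqrt{\frac{64}{5}} = \frac{8 \sqrt{5}}{5}$)
$- 9 S{\left(\left(-1\right) 0 \cdot 4,-30 \right)} = - 9 \frac{8 \sqrt{5}}{5} = - \frac{72 \sqrt{5}}{5}$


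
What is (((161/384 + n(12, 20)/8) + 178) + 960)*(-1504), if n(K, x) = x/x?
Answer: -20548447/12 ≈ -1.7124e+6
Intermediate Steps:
n(K, x) = 1
(((161/384 + n(12, 20)/8) + 178) + 960)*(-1504) = (((161/384 + 1/8) + 178) + 960)*(-1504) = ((209/384 + 178) + 960)*(-1504) = (68561/384 + 960)*(-1504) = (437201/384)*(-1504) = -20548447/12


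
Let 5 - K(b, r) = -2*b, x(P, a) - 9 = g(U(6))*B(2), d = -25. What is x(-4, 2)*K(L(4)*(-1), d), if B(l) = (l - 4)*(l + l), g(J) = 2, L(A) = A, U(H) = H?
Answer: 21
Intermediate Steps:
B(l) = 2*l*(-4 + l) (B(l) = (-4 + l)*(2*l) = 2*l*(-4 + l))
x(P, a) = -7 (x(P, a) = 9 + 2*(2*2*(-4 + 2)) = 9 + 2*(2*2*(-2)) = 9 + 2*(-8) = 9 - 16 = -7)
K(b, r) = 5 + 2*b (K(b, r) = 5 - (-2)*b = 5 + 2*b)
x(-4, 2)*K(L(4)*(-1), d) = -7*(5 + 2*(4*(-1))) = -7*(5 + 2*(-4)) = -7*(5 - 8) = -7*(-3) = 21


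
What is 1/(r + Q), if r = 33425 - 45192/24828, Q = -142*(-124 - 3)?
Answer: 2069/106464905 ≈ 1.9434e-5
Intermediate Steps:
Q = 18034 (Q = -142*(-127) = 18034)
r = 69152559/2069 (r = 33425 - 45192*1/24828 = 33425 - 3766/2069 = 69152559/2069 ≈ 33423.)
1/(r + Q) = 1/(69152559/2069 + 18034) = 1/(106464905/2069) = 2069/106464905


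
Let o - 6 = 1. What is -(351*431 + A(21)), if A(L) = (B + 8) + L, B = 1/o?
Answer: -1059171/7 ≈ -1.5131e+5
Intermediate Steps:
o = 7 (o = 6 + 1 = 7)
B = ⅐ (B = 1/7 = ⅐ ≈ 0.14286)
A(L) = 57/7 + L (A(L) = (⅐ + 8) + L = 57/7 + L)
-(351*431 + A(21)) = -(351*431 + (57/7 + 21)) = -(151281 + 204/7) = -1*1059171/7 = -1059171/7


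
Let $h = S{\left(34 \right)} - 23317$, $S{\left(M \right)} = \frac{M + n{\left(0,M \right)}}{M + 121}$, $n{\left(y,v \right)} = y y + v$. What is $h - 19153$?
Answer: $- \frac{6582782}{155} \approx -42470.0$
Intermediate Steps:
$n{\left(y,v \right)} = v + y^{2}$ ($n{\left(y,v \right)} = y^{2} + v = v + y^{2}$)
$S{\left(M \right)} = \frac{2 M}{121 + M}$ ($S{\left(M \right)} = \frac{M + \left(M + 0^{2}\right)}{M + 121} = \frac{M + \left(M + 0\right)}{121 + M} = \frac{M + M}{121 + M} = \frac{2 M}{121 + M}$)
$h = - \frac{3614067}{155}$ ($h = 2 \cdot 34 \frac{1}{121 + 34} - 23317 = 2 \cdot 34 \cdot \frac{1}{155} - 23317 = \frac{68}{155} - 23317 = - \frac{3614067}{155} \approx -23317.0$)
$h - 19153 = - \frac{3614067}{155} - 19153 = - \frac{6582782}{155}$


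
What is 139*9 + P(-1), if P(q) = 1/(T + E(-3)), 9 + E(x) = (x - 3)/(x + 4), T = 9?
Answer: 7505/6 ≈ 1250.8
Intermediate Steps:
E(x) = -9 + (-3 + x)/(4 + x) (E(x) = -9 + (x - 3)/(x + 4) = -9 + (-3 + x)/(4 + x))
P(q) = -1/6 (P(q) = 1/(9 + (-39 - 8*(-3))/(4 - 3)) = 1/(9 + (-39 + 24)/1) = 1/(9 + 1*(-15)) = 1/(9 - 15) = 1/(-6) = -1/6)
139*9 + P(-1) = 139*9 - 1/6 = 1251 - 1/6 = 7505/6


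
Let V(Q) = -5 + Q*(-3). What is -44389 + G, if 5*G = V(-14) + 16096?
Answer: -205812/5 ≈ -41162.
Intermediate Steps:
V(Q) = -5 - 3*Q
G = 16133/5 (G = ((-5 - 3*(-14)) + 16096)/5 = ((-5 + 42) + 16096)/5 = (37 + 16096)/5 = (1/5)*16133 = 16133/5 ≈ 3226.6)
-44389 + G = -44389 + 16133/5 = -205812/5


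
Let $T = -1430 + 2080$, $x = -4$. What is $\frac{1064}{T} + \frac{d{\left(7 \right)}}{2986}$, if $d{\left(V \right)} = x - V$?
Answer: $\frac{1584977}{970450} \approx 1.6332$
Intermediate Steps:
$d{\left(V \right)} = -4 - V$
$T = 650$
$\frac{1064}{T} + \frac{d{\left(7 \right)}}{2986} = \frac{1064}{650} + \frac{-4 - 7}{2986} = 1064 \cdot \frac{1}{650} + \left(-4 - 7\right) \frac{1}{2986} = \frac{532}{325} - \frac{11}{2986} = \frac{1584977}{970450}$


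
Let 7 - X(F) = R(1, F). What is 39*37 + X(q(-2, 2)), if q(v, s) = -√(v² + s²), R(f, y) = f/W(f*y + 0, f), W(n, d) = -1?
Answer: 1451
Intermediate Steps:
R(f, y) = -f (R(f, y) = f/(-1) = f*(-1) = -f)
q(v, s) = -√(s² + v²)
X(F) = 8 (X(F) = 7 - (-1) = 7 - 1*(-1) = 7 + 1 = 8)
39*37 + X(q(-2, 2)) = 39*37 + 8 = 1443 + 8 = 1451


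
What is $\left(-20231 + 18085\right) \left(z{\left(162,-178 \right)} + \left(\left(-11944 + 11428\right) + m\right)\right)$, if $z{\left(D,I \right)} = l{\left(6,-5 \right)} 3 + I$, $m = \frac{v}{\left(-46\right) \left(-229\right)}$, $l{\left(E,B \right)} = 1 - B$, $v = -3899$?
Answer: $\frac{7644999459}{5267} \approx 1.4515 \cdot 10^{6}$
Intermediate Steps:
$m = - \frac{3899}{10534}$ ($m = - \frac{3899}{\left(-46\right) \left(-229\right)} = - \frac{3899}{10534} \approx -0.37013$)
$z{\left(D,I \right)} = 18 + I$ ($z{\left(D,I \right)} = \left(1 - -5\right) 3 + I = \left(1 + 5\right) 3 + I = 6 \cdot 3 + I = 18 + I$)
$\left(-20231 + 18085\right) \left(z{\left(162,-178 \right)} + \left(\left(-11944 + 11428\right) + m\right)\right) = \left(-20231 + 18085\right) \left(\left(18 - 178\right) + \left(\left(-11944 + 11428\right) - \frac{3899}{10534}\right)\right) = - 2146 \left(-160 - \frac{5439443}{10534}\right) = \left(-2146\right) \left(- \frac{7124883}{10534}\right) = \frac{7644999459}{5267}$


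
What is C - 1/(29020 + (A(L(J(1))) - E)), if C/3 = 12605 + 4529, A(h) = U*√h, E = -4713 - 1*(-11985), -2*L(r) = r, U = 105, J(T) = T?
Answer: 48624340376770/945962033 + 105*I*√2/945962033 ≈ 51402.0 + 1.5698e-7*I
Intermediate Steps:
L(r) = -r/2
E = 7272 (E = -4713 + 11985 = 7272)
A(h) = 105*√h
C = 51402 (C = 3*(12605 + 4529) = 3*17134 = 51402)
C - 1/(29020 + (A(L(J(1))) - E)) = 51402 - 1/(29020 + (105*√(-½*1) - 1*7272)) = 51402 - 1/(29020 + (105*√(-½) - 7272)) = 51402 - 1/(29020 + (105*(I*√2/2) - 7272)) = 51402 - 1/(29020 + (105*I*√2/2 - 7272)) = 51402 - 1/(29020 + (-7272 + 105*I*√2/2)) = 51402 - 1/(21748 + 105*I*√2/2)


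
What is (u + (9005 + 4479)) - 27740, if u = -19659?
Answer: -33915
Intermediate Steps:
(u + (9005 + 4479)) - 27740 = (-19659 + (9005 + 4479)) - 27740 = (-19659 + 13484) - 27740 = -6175 - 27740 = -33915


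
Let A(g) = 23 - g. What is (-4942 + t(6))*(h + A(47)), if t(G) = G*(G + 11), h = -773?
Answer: 3857480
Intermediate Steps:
t(G) = G*(11 + G)
(-4942 + t(6))*(h + A(47)) = (-4942 + 6*(11 + 6))*(-773 + (23 - 1*47)) = (-4942 + 6*17)*(-773 + (23 - 47)) = (-4942 + 102)*(-773 - 24) = -4840*(-797) = 3857480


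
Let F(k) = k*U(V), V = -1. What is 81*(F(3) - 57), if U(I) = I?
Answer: -4860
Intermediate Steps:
F(k) = -k (F(k) = k*(-1) = -k)
81*(F(3) - 57) = 81*(-1*3 - 57) = 81*(-3 - 57) = 81*(-60) = -4860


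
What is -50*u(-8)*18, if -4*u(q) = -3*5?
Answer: -3375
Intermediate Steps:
u(q) = 15/4 (u(q) = -(-3)*5/4 = -¼*(-15) = 15/4)
-50*u(-8)*18 = -50*15/4*18 = -375/2*18 = -3375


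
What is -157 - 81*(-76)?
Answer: 5999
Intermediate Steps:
-157 - 81*(-76) = -157 + 6156 = 5999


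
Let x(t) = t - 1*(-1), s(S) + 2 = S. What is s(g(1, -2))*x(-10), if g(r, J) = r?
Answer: 9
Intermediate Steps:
s(S) = -2 + S
x(t) = 1 + t (x(t) = t + 1 = 1 + t)
s(g(1, -2))*x(-10) = (-2 + 1)*(1 - 10) = -1*(-9) = 9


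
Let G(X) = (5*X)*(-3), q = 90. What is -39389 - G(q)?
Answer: -38039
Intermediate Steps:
G(X) = -15*X
-39389 - G(q) = -39389 - (-15)*90 = -39389 - 1*(-1350) = -39389 + 1350 = -38039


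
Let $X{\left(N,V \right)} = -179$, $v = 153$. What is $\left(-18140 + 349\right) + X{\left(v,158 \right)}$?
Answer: $-17970$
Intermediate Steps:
$\left(-18140 + 349\right) + X{\left(v,158 \right)} = \left(-18140 + 349\right) - 179 = -17791 - 179 = -17970$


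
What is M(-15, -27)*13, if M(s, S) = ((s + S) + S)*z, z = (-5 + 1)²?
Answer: -14352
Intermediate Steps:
z = 16 (z = (-4)² = 16)
M(s, S) = 16*s + 32*S (M(s, S) = ((s + S) + S)*16 = ((S + s) + S)*16 = (s + 2*S)*16 = 16*s + 32*S)
M(-15, -27)*13 = (16*(-15) + 32*(-27))*13 = (-240 - 864)*13 = -1104*13 = -14352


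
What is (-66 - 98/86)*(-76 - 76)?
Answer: 438824/43 ≈ 10205.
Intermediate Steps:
(-66 - 98/86)*(-76 - 76) = (-66 - 98*1/86)*(-152) = (-66 - 49/43)*(-152) = -2887/43*(-152) = 438824/43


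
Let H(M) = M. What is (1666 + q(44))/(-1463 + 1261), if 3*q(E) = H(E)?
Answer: -2521/303 ≈ -8.3201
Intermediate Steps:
q(E) = E/3
(1666 + q(44))/(-1463 + 1261) = (1666 + (⅓)*44)/(-1463 + 1261) = (1666 + 44/3)/(-202) = (5042/3)*(-1/202) = -2521/303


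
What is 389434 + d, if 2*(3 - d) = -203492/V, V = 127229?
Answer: 49547781819/127229 ≈ 3.8944e+5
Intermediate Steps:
d = 483433/127229 (d = 3 - (-101746)/127229 = 3 - ½*(-203492/127229) = 3 + 101746/127229 = 483433/127229 ≈ 3.7997)
389434 + d = 389434 + 483433/127229 = 49547781819/127229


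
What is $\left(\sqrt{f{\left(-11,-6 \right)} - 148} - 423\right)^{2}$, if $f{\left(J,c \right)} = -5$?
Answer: $178776 - 2538 i \sqrt{17} \approx 1.7878 \cdot 10^{5} - 10464.0 i$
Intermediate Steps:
$\left(\sqrt{f{\left(-11,-6 \right)} - 148} - 423\right)^{2} = \left(\sqrt{-5 - 148} - 423\right)^{2} = \left(\sqrt{-153} - 423\right)^{2} = \left(3 i \sqrt{17} - 423\right)^{2} = \left(-423 + 3 i \sqrt{17}\right)^{2}$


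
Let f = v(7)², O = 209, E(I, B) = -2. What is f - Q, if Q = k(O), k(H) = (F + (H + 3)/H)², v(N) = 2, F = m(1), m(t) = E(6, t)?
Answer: 132288/43681 ≈ 3.0285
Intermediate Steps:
m(t) = -2
F = -2
f = 4 (f = 2² = 4)
k(H) = (-2 + (3 + H)/H)² (k(H) = (-2 + (H + 3)/H)² = (-2 + (3 + H)/H)²)
Q = 42436/43681 (Q = (3 - 1*209)²/209² = (3 - 209)²/43681 = (1/43681)*(-206)² = (1/43681)*42436 = 42436/43681 ≈ 0.97150)
f - Q = 4 - 1*42436/43681 = 4 - 42436/43681 = 132288/43681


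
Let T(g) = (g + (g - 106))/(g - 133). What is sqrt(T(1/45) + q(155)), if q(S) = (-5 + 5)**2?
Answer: sqrt(27863)/187 ≈ 0.89263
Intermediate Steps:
T(g) = (-106 + 2*g)/(-133 + g) (T(g) = (g + (-106 + g))/(-133 + g) = (-106 + 2*g)/(-133 + g))
q(S) = 0 (q(S) = 0**2 = 0)
sqrt(T(1/45) + q(155)) = sqrt(2*(-53 + 1/45)/(-133 + 1/45) + 0) = sqrt(2*(-2384/45)/(-5984/45) + 0) = sqrt(2*(-45/5984)*(-2384/45) + 0) = sqrt(149/187 + 0) = sqrt(149/187) = sqrt(27863)/187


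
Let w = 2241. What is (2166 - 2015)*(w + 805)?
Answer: 459946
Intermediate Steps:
(2166 - 2015)*(w + 805) = (2166 - 2015)*(2241 + 805) = 151*3046 = 459946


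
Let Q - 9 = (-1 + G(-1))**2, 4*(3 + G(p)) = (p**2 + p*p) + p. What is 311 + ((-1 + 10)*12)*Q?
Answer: 11207/4 ≈ 2801.8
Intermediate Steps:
G(p) = -3 + p**2/2 + p/4 (G(p) = -3 + ((p**2 + p*p) + p)/4 = -3 + ((p**2 + p**2) + p)/4 = -3 + (2*p**2 + p)/4 = -3 + (p + 2*p**2)/4 = -3 + (p**2/2 + p/4) = -3 + p**2/2 + p/4)
Q = 369/16 (Q = 9 + (-1 + (-3 + (1/2)*(-1)**2 + (1/4)*(-1)))**2 = 9 + (-1 + (-3 + (1/2)*1 - 1/4))**2 = 9 + (-1 + (-3 + 1/2 - 1/4))**2 = 9 + (-1 - 11/4)**2 = 9 + (-15/4)**2 = 9 + 225/16 = 369/16 ≈ 23.063)
311 + ((-1 + 10)*12)*Q = 311 + ((-1 + 10)*12)*(369/16) = 311 + (9*12)*(369/16) = 311 + 108*(369/16) = 311 + 9963/4 = 11207/4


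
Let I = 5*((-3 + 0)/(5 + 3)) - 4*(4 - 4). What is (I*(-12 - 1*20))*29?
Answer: 1740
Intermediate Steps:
I = -15/8 (I = 5*(-3/8) - 4*0 = 5*(-3*1/8) + 0 = 5*(-3/8) + 0 = -15/8 + 0 = -15/8 ≈ -1.8750)
(I*(-12 - 1*20))*29 = -15*(-12 - 1*20)/8*29 = -15*(-12 - 20)/8*29 = -15/8*(-32)*29 = 60*29 = 1740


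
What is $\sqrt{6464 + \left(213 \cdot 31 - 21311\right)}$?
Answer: $6 i \sqrt{229} \approx 90.797 i$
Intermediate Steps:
$\sqrt{6464 + \left(213 \cdot 31 - 21311\right)} = \sqrt{6464 + \left(6603 - 21311\right)} = \sqrt{6464 - 14708} = \sqrt{-8244} = 6 i \sqrt{229}$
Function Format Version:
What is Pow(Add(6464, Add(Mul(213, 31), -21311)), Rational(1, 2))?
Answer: Mul(6, I, Pow(229, Rational(1, 2))) ≈ Mul(90.797, I)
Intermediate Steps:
Pow(Add(6464, Add(Mul(213, 31), -21311)), Rational(1, 2)) = Pow(Add(6464, Add(6603, -21311)), Rational(1, 2)) = Pow(Add(6464, -14708), Rational(1, 2)) = Pow(-8244, Rational(1, 2)) = Mul(6, I, Pow(229, Rational(1, 2)))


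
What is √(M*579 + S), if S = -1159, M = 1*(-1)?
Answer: I*√1738 ≈ 41.689*I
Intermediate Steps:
M = -1
√(M*579 + S) = √(-1*579 - 1159) = √(-579 - 1159) = √(-1738) = I*√1738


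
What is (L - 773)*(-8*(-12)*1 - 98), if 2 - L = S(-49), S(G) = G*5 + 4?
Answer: 1060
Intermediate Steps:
S(G) = 4 + 5*G (S(G) = 5*G + 4 = 4 + 5*G)
L = 243 (L = 2 - (4 + 5*(-49)) = 2 - (4 - 245) = 2 - 1*(-241) = 2 + 241 = 243)
(L - 773)*(-8*(-12)*1 - 98) = (243 - 773)*(-8*(-12)*1 - 98) = -530*(96*1 - 98) = -530*(96 - 98) = -530*(-2) = 1060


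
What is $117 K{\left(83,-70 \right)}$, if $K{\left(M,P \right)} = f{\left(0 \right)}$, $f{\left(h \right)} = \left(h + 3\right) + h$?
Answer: $351$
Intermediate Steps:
$f{\left(h \right)} = 3 + 2 h$ ($f{\left(h \right)} = \left(3 + h\right) + h = 3 + 2 h$)
$K{\left(M,P \right)} = 3$ ($K{\left(M,P \right)} = 3 + 2 \cdot 0 = 3 + 0 = 3$)
$117 K{\left(83,-70 \right)} = 117 \cdot 3 = 351$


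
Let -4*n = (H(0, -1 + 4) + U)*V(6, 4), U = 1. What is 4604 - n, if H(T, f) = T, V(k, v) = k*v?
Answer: 4610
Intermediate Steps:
n = -6 (n = -(0 + 1)*6*4/4 = -24/4 = -¼*24 = -6)
4604 - n = 4604 - 1*(-6) = 4604 + 6 = 4610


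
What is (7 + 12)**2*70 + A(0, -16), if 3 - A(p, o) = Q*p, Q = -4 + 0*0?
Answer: 25273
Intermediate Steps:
Q = -4 (Q = -4 + 0 = -4)
A(p, o) = 3 + 4*p (A(p, o) = 3 - (-4)*p = 3 + 4*p)
(7 + 12)**2*70 + A(0, -16) = (7 + 12)**2*70 + (3 + 4*0) = 19**2*70 + (3 + 0) = 361*70 + 3 = 25270 + 3 = 25273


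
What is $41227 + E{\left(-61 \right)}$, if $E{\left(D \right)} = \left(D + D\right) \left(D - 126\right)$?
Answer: $64041$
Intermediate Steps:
$E{\left(D \right)} = 2 D \left(-126 + D\right)$
$41227 + E{\left(-61 \right)} = 41227 + 2 \left(-61\right) \left(-126 - 61\right) = 41227 + 2 \left(-61\right) \left(-187\right) = 41227 + 22814 = 64041$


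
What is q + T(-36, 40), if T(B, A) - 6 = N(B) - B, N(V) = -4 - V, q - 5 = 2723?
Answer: 2802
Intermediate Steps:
q = 2728 (q = 5 + 2723 = 2728)
T(B, A) = 2 - 2*B (T(B, A) = 6 + ((-4 - B) - B) = 6 + (-4 - 2*B) = 2 - 2*B)
q + T(-36, 40) = 2728 + (2 - 2*(-36)) = 2728 + (2 + 72) = 2728 + 74 = 2802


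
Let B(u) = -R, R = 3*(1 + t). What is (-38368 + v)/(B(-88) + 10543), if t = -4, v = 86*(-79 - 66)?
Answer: -25419/5276 ≈ -4.8179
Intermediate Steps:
v = -12470 (v = 86*(-145) = -12470)
R = -9 (R = 3*(1 - 4) = 3*(-3) = -9)
B(u) = 9 (B(u) = -1*(-9) = 9)
(-38368 + v)/(B(-88) + 10543) = (-38368 - 12470)/(9 + 10543) = -50838/10552 = -50838*1/10552 = -25419/5276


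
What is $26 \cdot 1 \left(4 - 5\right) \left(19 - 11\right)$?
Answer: $-208$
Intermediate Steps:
$26 \cdot 1 \left(4 - 5\right) \left(19 - 11\right) = 26 \cdot 1 \left(-1\right) 8 = 26 \left(-1\right) 8 = \left(-26\right) 8 = -208$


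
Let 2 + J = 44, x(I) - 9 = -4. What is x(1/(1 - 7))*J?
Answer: 210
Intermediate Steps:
x(I) = 5 (x(I) = 9 - 4 = 5)
J = 42 (J = -2 + 44 = 42)
x(1/(1 - 7))*J = 5*42 = 210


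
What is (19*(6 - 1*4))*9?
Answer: 342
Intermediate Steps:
(19*(6 - 1*4))*9 = (19*(6 - 4))*9 = (19*2)*9 = 38*9 = 342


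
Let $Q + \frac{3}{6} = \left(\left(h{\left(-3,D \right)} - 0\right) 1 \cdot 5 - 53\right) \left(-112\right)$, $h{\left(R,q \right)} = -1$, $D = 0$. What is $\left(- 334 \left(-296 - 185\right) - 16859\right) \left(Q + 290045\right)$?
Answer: $\frac{85282082395}{2} \approx 4.2641 \cdot 10^{10}$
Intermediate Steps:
$Q = \frac{12991}{2}$ ($Q = - \frac{1}{2} + \left(\left(-1 - 0\right) 1 \cdot 5 - 53\right) \left(-112\right) = - \frac{1}{2} + \left(\left(-1 + 0\right) 1 \cdot 5 - 53\right) \left(-112\right) = - \frac{1}{2} + \left(\left(-1\right) 1 \cdot 5 - 53\right) \left(-112\right) = - \frac{1}{2} + \left(\left(-1\right) 5 - 53\right) \left(-112\right) = - \frac{1}{2} + \left(-5 - 53\right) \left(-112\right) = - \frac{1}{2} - -6496 = - \frac{1}{2} + 6496 = \frac{12991}{2} \approx 6495.5$)
$\left(- 334 \left(-296 - 185\right) - 16859\right) \left(Q + 290045\right) = \left(- 334 \left(-296 - 185\right) - 16859\right) \left(\frac{12991}{2} + 290045\right) = \left(\left(-334\right) \left(-481\right) - 16859\right) \frac{593081}{2} = \left(160654 - 16859\right) \frac{593081}{2} = 143795 \cdot \frac{593081}{2} = \frac{85282082395}{2}$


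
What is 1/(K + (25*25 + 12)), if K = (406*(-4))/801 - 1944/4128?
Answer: 137772/87416555 ≈ 0.0015760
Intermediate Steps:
K = -344209/137772 (K = -1624*1/801 - 1944*1/4128 = -1624/801 - 81/172 = -344209/137772 ≈ -2.4984)
1/(K + (25*25 + 12)) = 1/(-344209/137772 + (25*25 + 12)) = 1/(-344209/137772 + (625 + 12)) = 1/(-344209/137772 + 637) = 1/(87416555/137772) = 137772/87416555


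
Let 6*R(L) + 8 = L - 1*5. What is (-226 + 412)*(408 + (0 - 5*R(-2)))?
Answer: 78213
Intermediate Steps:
R(L) = -13/6 + L/6 (R(L) = -4/3 + (L - 1*5)/6 = -4/3 + (L - 5)/6 = -4/3 + (-5 + L)/6 = -4/3 + (-⅚ + L/6) = -13/6 + L/6)
(-226 + 412)*(408 + (0 - 5*R(-2))) = (-226 + 412)*(408 + (0 - 5*(-13/6 + (⅙)*(-2)))) = 186*(408 + (0 - 5*(-13/6 - ⅓))) = 186*(408 + (0 - 5*(-5/2))) = 186*(408 + (0 + 25/2)) = 186*(408 + 25/2) = 186*(841/2) = 78213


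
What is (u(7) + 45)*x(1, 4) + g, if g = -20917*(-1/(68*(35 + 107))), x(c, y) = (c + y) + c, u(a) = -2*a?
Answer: 1816933/9656 ≈ 188.17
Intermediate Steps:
x(c, y) = y + 2*c
g = 20917/9656 (g = -20917/((-68*142)) = -20917/(-9656) = -20917*(-1/9656) = 20917/9656 ≈ 2.1662)
(u(7) + 45)*x(1, 4) + g = (-2*7 + 45)*(4 + 2*1) + 20917/9656 = (-14 + 45)*(4 + 2) + 20917/9656 = 31*6 + 20917/9656 = 186 + 20917/9656 = 1816933/9656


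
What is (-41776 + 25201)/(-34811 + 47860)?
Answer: -16575/13049 ≈ -1.2702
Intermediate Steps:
(-41776 + 25201)/(-34811 + 47860) = -16575/13049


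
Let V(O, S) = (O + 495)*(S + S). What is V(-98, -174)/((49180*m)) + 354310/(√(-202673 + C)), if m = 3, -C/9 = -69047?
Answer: -11513/12295 + 35431*√670/1675 ≈ 546.59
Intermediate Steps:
C = 621423 (C = -9*(-69047) = 621423)
V(O, S) = 2*S*(495 + O) (V(O, S) = (495 + O)*(2*S) = 2*S*(495 + O))
V(-98, -174)/((49180*m)) + 354310/(√(-202673 + C)) = (2*(-174)*(495 - 98))/((49180*3)) + 354310/(√(-202673 + 621423)) = (2*(-174)*397)/147540 + 354310/(√418750) = -138156*1/147540 + 354310/((25*√670)) = -11513/12295 + 354310*(√670/16750) = -11513/12295 + 35431*√670/1675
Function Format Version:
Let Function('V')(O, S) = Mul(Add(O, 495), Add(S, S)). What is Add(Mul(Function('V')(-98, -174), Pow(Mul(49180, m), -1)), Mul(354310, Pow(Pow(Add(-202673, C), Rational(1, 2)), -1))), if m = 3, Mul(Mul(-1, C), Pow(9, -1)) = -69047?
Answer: Add(Rational(-11513, 12295), Mul(Rational(35431, 1675), Pow(670, Rational(1, 2)))) ≈ 546.59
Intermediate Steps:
C = 621423 (C = Mul(-9, -69047) = 621423)
Function('V')(O, S) = Mul(2, S, Add(495, O)) (Function('V')(O, S) = Mul(Add(495, O), Mul(2, S)) = Mul(2, S, Add(495, O)))
Add(Mul(Function('V')(-98, -174), Pow(Mul(49180, m), -1)), Mul(354310, Pow(Pow(Add(-202673, C), Rational(1, 2)), -1))) = Add(Mul(Mul(2, -174, Add(495, -98)), Pow(Mul(49180, 3), -1)), Mul(354310, Pow(Pow(Add(-202673, 621423), Rational(1, 2)), -1))) = Add(Mul(Mul(2, -174, 397), Pow(147540, -1)), Mul(354310, Pow(Pow(418750, Rational(1, 2)), -1))) = Add(Mul(-138156, Rational(1, 147540)), Mul(354310, Pow(Mul(25, Pow(670, Rational(1, 2))), -1))) = Add(Rational(-11513, 12295), Mul(354310, Mul(Rational(1, 16750), Pow(670, Rational(1, 2))))) = Add(Rational(-11513, 12295), Mul(Rational(35431, 1675), Pow(670, Rational(1, 2))))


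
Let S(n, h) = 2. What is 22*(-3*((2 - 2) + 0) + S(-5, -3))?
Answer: 44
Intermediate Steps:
22*(-3*((2 - 2) + 0) + S(-5, -3)) = 22*(-3*((2 - 2) + 0) + 2) = 22*(-3*(0 + 0) + 2) = 22*(-3*0 + 2) = 22*(0 + 2) = 22*2 = 44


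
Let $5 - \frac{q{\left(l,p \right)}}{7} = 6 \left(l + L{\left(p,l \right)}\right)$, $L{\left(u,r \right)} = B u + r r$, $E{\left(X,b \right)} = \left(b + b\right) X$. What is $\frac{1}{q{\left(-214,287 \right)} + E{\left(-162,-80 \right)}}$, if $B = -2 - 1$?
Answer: $- \frac{1}{1852327} \approx -5.3986 \cdot 10^{-7}$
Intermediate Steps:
$B = -3$ ($B = -2 - 1 = -3$)
$E{\left(X,b \right)} = 2 X b$ ($E{\left(X,b \right)} = 2 b X = 2 X b$)
$L{\left(u,r \right)} = r^{2} - 3 u$ ($L{\left(u,r \right)} = - 3 u + r r = - 3 u + r^{2} = r^{2} - 3 u$)
$q{\left(l,p \right)} = 35 - 42 l - 42 l^{2} + 126 p$ ($q{\left(l,p \right)} = 35 - 7 \cdot 6 \left(l + \left(l^{2} - 3 p\right)\right) = 35 - 7 \cdot 6 \left(l + l^{2} - 3 p\right) = 35 - 7 \left(- 18 p + 6 l + 6 l^{2}\right) = 35 - \left(- 126 p + 42 l + 42 l^{2}\right) = 35 - 42 l - 42 l^{2} + 126 p$)
$\frac{1}{q{\left(-214,287 \right)} + E{\left(-162,-80 \right)}} = \frac{1}{\left(35 - -8988 - 42 \left(-214\right)^{2} + 126 \cdot 287\right) + 2 \left(-162\right) \left(-80\right)} = \frac{1}{\left(35 + 8988 - 1923432 + 36162\right) + 25920} = \frac{1}{-1878247 + 25920} = \frac{1}{-1852327} = - \frac{1}{1852327}$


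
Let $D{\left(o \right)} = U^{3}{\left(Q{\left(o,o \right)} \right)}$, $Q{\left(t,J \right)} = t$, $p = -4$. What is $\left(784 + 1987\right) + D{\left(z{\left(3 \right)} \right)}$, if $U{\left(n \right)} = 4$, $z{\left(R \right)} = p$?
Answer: $2835$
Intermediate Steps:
$z{\left(R \right)} = -4$
$D{\left(o \right)} = 64$ ($D{\left(o \right)} = 4^{3} = 64$)
$\left(784 + 1987\right) + D{\left(z{\left(3 \right)} \right)} = \left(784 + 1987\right) + 64 = 2771 + 64 = 2835$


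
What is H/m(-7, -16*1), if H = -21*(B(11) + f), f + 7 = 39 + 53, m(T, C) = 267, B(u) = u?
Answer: -672/89 ≈ -7.5506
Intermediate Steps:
f = 85 (f = -7 + (39 + 53) = -7 + 92 = 85)
H = -2016 (H = -21*(11 + 85) = -21*96 = -2016)
H/m(-7, -16*1) = -2016/267 = -2016*1/267 = -672/89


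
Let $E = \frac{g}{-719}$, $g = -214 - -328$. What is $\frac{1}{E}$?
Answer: $- \frac{719}{114} \approx -6.307$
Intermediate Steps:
$g = 114$ ($g = -214 + 328 = 114$)
$E = - \frac{114}{719}$ ($E = \frac{114}{-719} = 114 \left(- \frac{1}{719}\right) = - \frac{114}{719} \approx -0.15855$)
$\frac{1}{E} = \frac{1}{- \frac{114}{719}} = - \frac{719}{114}$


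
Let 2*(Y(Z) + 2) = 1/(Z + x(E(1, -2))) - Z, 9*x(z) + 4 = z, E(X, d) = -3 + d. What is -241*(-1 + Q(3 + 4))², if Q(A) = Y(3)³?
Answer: -1232021161/4096 ≈ -3.0079e+5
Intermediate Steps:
x(z) = -4/9 + z/9
Y(Z) = -2 + 1/(2*(-1 + Z)) - Z/2 (Y(Z) = -2 + (1/(Z + (-4/9 + (-3 - 2)/9)) - Z)/2 = -2 + (1/(Z + (-4/9 + (⅑)*(-5))) - Z)/2 = -2 + (1/(Z + (-4/9 - 5/9)) - Z)/2 = -2 + (1/(Z - 1) - Z)/2 = -2 + (1/(-1 + Z) - Z)/2 = -2 + (1/(2*(-1 + Z)) - Z/2) = -2 + 1/(2*(-1 + Z)) - Z/2)
Q(A) = -2197/64 (Q(A) = ((5 - 1*3² - 3*3)/(2*(-1 + 3)))³ = ((½)*(5 - 1*9 - 9)/2)³ = ((½)*(½)*(5 - 9 - 9))³ = ((½)*(½)*(-13))³ = (-13/4)³ = -2197/64)
-241*(-1 + Q(3 + 4))² = -241*(-1 - 2197/64)² = -241*(-2261/64)² = -241*5112121/4096 = -1232021161/4096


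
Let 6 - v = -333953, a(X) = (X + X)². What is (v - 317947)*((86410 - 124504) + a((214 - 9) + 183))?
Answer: 9032080984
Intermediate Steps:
a(X) = 4*X² (a(X) = (2*X)² = 4*X²)
v = 333959 (v = 6 - 1*(-333953) = 6 + 333953 = 333959)
(v - 317947)*((86410 - 124504) + a((214 - 9) + 183)) = (333959 - 317947)*((86410 - 124504) + 4*((214 - 9) + 183)²) = 16012*(-38094 + 4*(205 + 183)²) = 16012*(-38094 + 4*388²) = 16012*(-38094 + 4*150544) = 16012*(-38094 + 602176) = 16012*564082 = 9032080984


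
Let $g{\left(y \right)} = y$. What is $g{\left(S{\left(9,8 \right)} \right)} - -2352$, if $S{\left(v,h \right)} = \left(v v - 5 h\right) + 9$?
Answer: $2402$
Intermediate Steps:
$S{\left(v,h \right)} = 9 + v^{2} - 5 h$ ($S{\left(v,h \right)} = \left(v^{2} - 5 h\right) + 9 = 9 + v^{2} - 5 h$)
$g{\left(S{\left(9,8 \right)} \right)} - -2352 = \left(9 + 9^{2} - 40\right) - -2352 = \left(9 + 81 - 40\right) + 2352 = 50 + 2352 = 2402$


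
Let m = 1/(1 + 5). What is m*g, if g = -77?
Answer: -77/6 ≈ -12.833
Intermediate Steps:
m = ⅙ (m = 1/6 = ⅙ ≈ 0.16667)
m*g = (⅙)*(-77) = -77/6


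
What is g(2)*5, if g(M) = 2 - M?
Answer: 0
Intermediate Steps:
g(2)*5 = (2 - 1*2)*5 = (2 - 2)*5 = 0*5 = 0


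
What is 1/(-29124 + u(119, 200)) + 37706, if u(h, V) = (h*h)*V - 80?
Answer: 105689767177/2802996 ≈ 37706.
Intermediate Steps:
u(h, V) = -80 + V*h² (u(h, V) = h²*V - 80 = V*h² - 80 = -80 + V*h²)
1/(-29124 + u(119, 200)) + 37706 = 1/(-29124 + (-80 + 200*119²)) + 37706 = 1/(-29124 + (-80 + 200*14161)) + 37706 = 1/(-29124 + (-80 + 2832200)) + 37706 = 1/(-29124 + 2832120) + 37706 = 1/2802996 + 37706 = 105689767177/2802996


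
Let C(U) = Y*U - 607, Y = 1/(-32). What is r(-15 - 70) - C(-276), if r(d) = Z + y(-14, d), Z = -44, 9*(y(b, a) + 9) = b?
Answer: 39155/72 ≈ 543.82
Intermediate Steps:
y(b, a) = -9 + b/9
Y = -1/32 ≈ -0.031250
C(U) = -607 - U/32 (C(U) = -U/32 - 607 = -607 - U/32)
r(d) = -491/9 (r(d) = -44 + (-9 + (1/9)*(-14)) = -44 + (-9 - 14/9) = -44 - 95/9 = -491/9)
r(-15 - 70) - C(-276) = -491/9 - (-607 - 1/32*(-276)) = -491/9 - (-607 + 69/8) = -491/9 - 1*(-4787/8) = -491/9 + 4787/8 = 39155/72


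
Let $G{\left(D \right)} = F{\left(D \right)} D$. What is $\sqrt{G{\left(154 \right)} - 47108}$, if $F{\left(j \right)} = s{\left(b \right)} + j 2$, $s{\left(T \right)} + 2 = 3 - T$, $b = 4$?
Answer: $i \sqrt{138} \approx 11.747 i$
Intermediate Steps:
$s{\left(T \right)} = 1 - T$ ($s{\left(T \right)} = -2 - \left(-3 + T\right) = 1 - T$)
$F{\left(j \right)} = -3 + 2 j$ ($F{\left(j \right)} = \left(1 - 4\right) + j 2 = \left(1 - 4\right) + 2 j = -3 + 2 j$)
$G{\left(D \right)} = D \left(-3 + 2 D\right)$ ($G{\left(D \right)} = \left(-3 + 2 D\right) D = D \left(-3 + 2 D\right)$)
$\sqrt{G{\left(154 \right)} - 47108} = \sqrt{154 \left(-3 + 2 \cdot 154\right) - 47108} = \sqrt{154 \left(-3 + 308\right) - 47108} = \sqrt{154 \cdot 305 - 47108} = \sqrt{46970 - 47108} = \sqrt{-138} = i \sqrt{138}$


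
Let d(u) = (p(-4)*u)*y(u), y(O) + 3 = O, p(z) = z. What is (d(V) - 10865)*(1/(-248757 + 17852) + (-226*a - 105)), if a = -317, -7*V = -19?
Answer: -8791558275967272/11314345 ≈ -7.7703e+8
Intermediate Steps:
V = 19/7 (V = -⅐*(-19) = 19/7 ≈ 2.7143)
y(O) = -3 + O
d(u) = -4*u*(-3 + u) (d(u) = (-4*u)*(-3 + u) = -4*u*(-3 + u))
(d(V) - 10865)*(1/(-248757 + 17852) + (-226*a - 105)) = (4*(19/7)*(3 - 1*19/7) - 10865)*(1/(-248757 + 17852) + (-226*(-317) - 105)) = (4*(19/7)*(3 - 19/7) - 10865)*(1/(-230905) + (71642 - 105)) = (4*(19/7)*(2/7) - 10865)*(-1/230905 + 71537) = (152/49 - 10865)*(16518250984/230905) = -532233/49*16518250984/230905 = -8791558275967272/11314345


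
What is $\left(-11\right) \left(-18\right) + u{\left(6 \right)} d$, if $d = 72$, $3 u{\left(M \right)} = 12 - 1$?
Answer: $462$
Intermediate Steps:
$u{\left(M \right)} = \frac{11}{3}$ ($u{\left(M \right)} = \frac{12 - 1}{3} = \frac{1}{3} \cdot 11 = \frac{11}{3}$)
$\left(-11\right) \left(-18\right) + u{\left(6 \right)} d = \left(-11\right) \left(-18\right) + \frac{11}{3} \cdot 72 = 198 + 264 = 462$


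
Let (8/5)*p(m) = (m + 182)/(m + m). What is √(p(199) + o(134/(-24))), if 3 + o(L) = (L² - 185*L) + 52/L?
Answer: √6734864197519/79998 ≈ 32.440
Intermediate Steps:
p(m) = 5*(182 + m)/(16*m) (p(m) = 5*((m + 182)/(m + m))/8 = 5*((182 + m)/((2*m)))/8 = 5*((182 + m)*(1/(2*m)))/8 = 5*((182 + m)/(2*m))/8 = 5*(182 + m)/(16*m))
o(L) = -3 + L² - 185*L + 52/L (o(L) = -3 + ((L² - 185*L) + 52/L) = -3 + (L² - 185*L + 52/L) = -3 + L² - 185*L + 52/L)
√(p(199) + o(134/(-24))) = √((5/16)*(182 + 199)/199 + (-3 + (134/(-24))² - 24790/(-24) + 52/((134/(-24))))) = √((5/16)*(1/199)*381 + (-3 + (134*(-1/24))² - 24790*(-1)/24 + 52/((134*(-1/24))))) = √(1905/3184 + (-3 + (-67/12)² - 185*(-67/12) + 52/(-67/12))) = √(1905/3184 + (-3 + 4489/144 + 12395/12 + 52*(-12/67))) = √(1905/3184 + (-3 + 4489/144 + 12395/12 - 624/67)) = √(1905/3184 + 10147543/9648) = √(505127443/479988) = √6734864197519/79998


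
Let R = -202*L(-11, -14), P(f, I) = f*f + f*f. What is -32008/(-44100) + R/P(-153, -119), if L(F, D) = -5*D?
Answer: 12152452/28676025 ≈ 0.42378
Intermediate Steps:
P(f, I) = 2*f² (P(f, I) = f² + f² = 2*f²)
R = -14140 (R = -(-1010)*(-14) = -202*70 = -14140)
-32008/(-44100) + R/P(-153, -119) = -32008/(-44100) - 14140/(2*(-153)²) = -32008*(-1/44100) - 14140/(2*23409) = 8002/11025 - 14140/46818 = 8002/11025 - 14140*1/46818 = 8002/11025 - 7070/23409 = 12152452/28676025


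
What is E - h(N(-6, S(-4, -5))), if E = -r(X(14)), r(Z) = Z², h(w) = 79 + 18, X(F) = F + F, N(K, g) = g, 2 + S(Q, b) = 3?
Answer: -881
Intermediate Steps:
S(Q, b) = 1 (S(Q, b) = -2 + 3 = 1)
X(F) = 2*F
h(w) = 97
E = -784 (E = -(2*14)² = -1*28² = -1*784 = -784)
E - h(N(-6, S(-4, -5))) = -784 - 1*97 = -784 - 97 = -881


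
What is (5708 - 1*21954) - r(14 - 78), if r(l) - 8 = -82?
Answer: -16172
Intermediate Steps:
r(l) = -74 (r(l) = 8 - 82 = -74)
(5708 - 1*21954) - r(14 - 78) = (5708 - 1*21954) - 1*(-74) = (5708 - 21954) + 74 = -16246 + 74 = -16172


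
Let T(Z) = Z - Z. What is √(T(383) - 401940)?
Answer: 6*I*√11165 ≈ 633.99*I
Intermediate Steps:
T(Z) = 0
√(T(383) - 401940) = √(0 - 401940) = √(-401940) = 6*I*√11165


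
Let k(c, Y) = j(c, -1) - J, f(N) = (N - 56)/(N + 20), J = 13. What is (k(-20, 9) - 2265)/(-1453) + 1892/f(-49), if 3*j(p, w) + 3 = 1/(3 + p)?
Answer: 1359362518/2593605 ≈ 524.12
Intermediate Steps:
f(N) = (-56 + N)/(20 + N)
j(p, w) = -1 + 1/(3*(3 + p))
k(c, Y) = -13 + (-8/3 - c)/(3 + c) (k(c, Y) = (-8/3 - c)/(3 + c) - 1*13 = (-8/3 - c)/(3 + c) - 13 = -13 + (-8/3 - c)/(3 + c))
(k(-20, 9) - 2265)/(-1453) + 1892/f(-49) = ((-125 - 42*(-20))/(3*(3 - 20)) - 2265)/(-1453) + 1892/(((-56 - 49)/(20 - 49))) = ((1/3)*(-125 + 840)/(-17) - 2265)*(-1/1453) + 1892/((-105/(-29))) = ((1/3)*(-1/17)*715 - 2265)*(-1/1453) + 1892/((-1/29*(-105))) = (-715/51 - 2265)*(-1/1453) + 1892/(105/29) = -116230/51*(-1/1453) + 1892*(29/105) = 116230/74103 + 54868/105 = 1359362518/2593605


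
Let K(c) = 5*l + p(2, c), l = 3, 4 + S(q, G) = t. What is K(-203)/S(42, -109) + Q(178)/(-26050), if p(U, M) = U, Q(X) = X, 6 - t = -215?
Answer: 202112/2826425 ≈ 0.071508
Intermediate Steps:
t = 221 (t = 6 - 1*(-215) = 6 + 215 = 221)
S(q, G) = 217 (S(q, G) = -4 + 221 = 217)
K(c) = 17 (K(c) = 5*3 + 2 = 15 + 2 = 17)
K(-203)/S(42, -109) + Q(178)/(-26050) = 17/217 + 178/(-26050) = 17*(1/217) + 178*(-1/26050) = 17/217 - 89/13025 = 202112/2826425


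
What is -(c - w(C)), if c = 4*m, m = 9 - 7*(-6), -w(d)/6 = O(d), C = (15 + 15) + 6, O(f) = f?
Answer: -420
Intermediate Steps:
C = 36 (C = 30 + 6 = 36)
w(d) = -6*d
m = 51 (m = 9 + 42 = 51)
c = 204 (c = 4*51 = 204)
-(c - w(C)) = -(204 - (-6)*36) = -(204 - 1*(-216)) = -(204 + 216) = -1*420 = -420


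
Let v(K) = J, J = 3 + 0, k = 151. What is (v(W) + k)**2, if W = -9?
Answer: 23716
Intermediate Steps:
J = 3
v(K) = 3
(v(W) + k)**2 = (3 + 151)**2 = 154**2 = 23716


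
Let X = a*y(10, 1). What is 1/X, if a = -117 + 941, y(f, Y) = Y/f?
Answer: 5/412 ≈ 0.012136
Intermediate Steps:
a = 824
X = 412/5 (X = 824*(1/10) = 412/5 ≈ 82.400)
1/X = 1/(412/5) = 5/412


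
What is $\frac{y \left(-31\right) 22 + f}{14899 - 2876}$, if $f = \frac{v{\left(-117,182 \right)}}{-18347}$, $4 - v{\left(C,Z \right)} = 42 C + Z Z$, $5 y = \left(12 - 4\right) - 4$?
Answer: $- \frac{49909586}{1102929905} \approx -0.045252$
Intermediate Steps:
$y = \frac{4}{5}$ ($y = \frac{\left(12 - 4\right) - 4}{5} = \frac{8 - 4}{5} = \frac{1}{5} \cdot 4 = \frac{4}{5} \approx 0.8$)
$v{\left(C,Z \right)} = 4 - Z^{2} - 42 C$ ($v{\left(C,Z \right)} = 4 - \left(42 C + Z Z\right) = 4 - \left(42 C + Z^{2}\right) = 4 - \left(Z^{2} + 42 C\right) = 4 - Z^{2} - 42 C$)
$f = \frac{28206}{18347}$ ($f = \frac{4 - 182^{2} - -4914}{-18347} = \left(4 - 33124 + 4914\right) \left(- \frac{1}{18347}\right) = \left(-28206\right) \left(- \frac{1}{18347}\right) = \frac{28206}{18347} \approx 1.5374$)
$\frac{y \left(-31\right) 22 + f}{14899 - 2876} = \frac{\frac{4}{5} \left(-31\right) 22 + \frac{28206}{18347}}{14899 - 2876} = \frac{\left(- \frac{124}{5}\right) 22 + \frac{28206}{18347}}{12023} = \left(- \frac{2728}{5} + \frac{28206}{18347}\right) \frac{1}{12023} = \left(- \frac{49909586}{91735}\right) \frac{1}{12023} = - \frac{49909586}{1102929905}$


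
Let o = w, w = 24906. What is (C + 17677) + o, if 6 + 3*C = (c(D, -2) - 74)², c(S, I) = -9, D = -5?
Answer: 134632/3 ≈ 44877.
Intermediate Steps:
o = 24906
C = 6883/3 (C = -2 + (-9 - 74)²/3 = -2 + (⅓)*(-83)² = -2 + (⅓)*6889 = -2 + 6889/3 = 6883/3 ≈ 2294.3)
(C + 17677) + o = (6883/3 + 17677) + 24906 = 59914/3 + 24906 = 134632/3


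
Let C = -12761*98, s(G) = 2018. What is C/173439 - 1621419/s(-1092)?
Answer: -40534422335/49999986 ≈ -810.69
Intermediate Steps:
C = -1250578
C/173439 - 1621419/s(-1092) = -1250578/173439 - 1621419/2018 = -1250578*1/173439 - 1621419*1/2018 = -178654/24777 - 1621419/2018 = -40534422335/49999986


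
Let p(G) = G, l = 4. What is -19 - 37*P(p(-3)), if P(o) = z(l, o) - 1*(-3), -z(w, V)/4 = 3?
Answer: 314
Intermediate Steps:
z(w, V) = -12 (z(w, V) = -4*3 = -12)
P(o) = -9 (P(o) = -12 - 1*(-3) = -12 + 3 = -9)
-19 - 37*P(p(-3)) = -19 - 37*(-9) = -19 + 333 = 314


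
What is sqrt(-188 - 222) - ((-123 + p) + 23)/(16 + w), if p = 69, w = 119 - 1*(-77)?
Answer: 31/212 + I*sqrt(410) ≈ 0.14623 + 20.248*I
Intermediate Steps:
w = 196 (w = 119 + 77 = 196)
sqrt(-188 - 222) - ((-123 + p) + 23)/(16 + w) = sqrt(-188 - 222) - ((-123 + 69) + 23)/(16 + 196) = sqrt(-410) - (-54 + 23)/212 = I*sqrt(410) - (-31)/212 = I*sqrt(410) - 1*(-31/212) = I*sqrt(410) + 31/212 = 31/212 + I*sqrt(410)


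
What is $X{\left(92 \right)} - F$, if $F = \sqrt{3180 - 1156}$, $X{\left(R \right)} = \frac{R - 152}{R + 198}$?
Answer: $- \frac{6}{29} - 2 \sqrt{506} \approx -45.196$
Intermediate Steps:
$X{\left(R \right)} = \frac{-152 + R}{198 + R}$
$F = 2 \sqrt{506}$ ($F = \sqrt{2024} = 2 \sqrt{506} \approx 44.989$)
$X{\left(92 \right)} - F = \frac{-152 + 92}{198 + 92} - 2 \sqrt{506} = \frac{1}{290} \left(-60\right) - 2 \sqrt{506} = - \frac{6}{29} - 2 \sqrt{506}$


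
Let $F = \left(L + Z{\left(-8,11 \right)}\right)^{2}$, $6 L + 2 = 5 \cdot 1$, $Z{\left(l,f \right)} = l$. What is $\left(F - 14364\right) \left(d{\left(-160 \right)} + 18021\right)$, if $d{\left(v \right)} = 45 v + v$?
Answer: $- \frac{610139691}{4} \approx -1.5254 \cdot 10^{8}$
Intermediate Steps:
$d{\left(v \right)} = 46 v$
$L = \frac{1}{2}$ ($L = - \frac{1}{3} + \frac{5 \cdot 1}{6} = - \frac{1}{3} + \frac{1}{6} \cdot 5 = - \frac{1}{3} + \frac{5}{6} = \frac{1}{2} \approx 0.5$)
$F = \frac{225}{4}$ ($F = \left(\frac{1}{2} - 8\right)^{2} = \left(- \frac{15}{2}\right)^{2} = \frac{225}{4} \approx 56.25$)
$\left(F - 14364\right) \left(d{\left(-160 \right)} + 18021\right) = \left(\frac{225}{4} - 14364\right) \left(46 \left(-160\right) + 18021\right) = - \frac{57231 \left(-7360 + 18021\right)}{4} = \left(- \frac{57231}{4}\right) 10661 = - \frac{610139691}{4}$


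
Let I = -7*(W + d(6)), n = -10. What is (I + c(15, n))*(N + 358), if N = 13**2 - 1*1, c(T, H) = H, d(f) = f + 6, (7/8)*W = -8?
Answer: -15780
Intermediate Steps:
W = -64/7 (W = (8/7)*(-8) = -64/7 ≈ -9.1429)
d(f) = 6 + f
N = 168 (N = 169 - 1 = 168)
I = -20 (I = -7*(-64/7 + (6 + 6)) = -7*(-64/7 + 12) = -7*20/7 = -20)
(I + c(15, n))*(N + 358) = (-20 - 10)*(168 + 358) = -30*526 = -15780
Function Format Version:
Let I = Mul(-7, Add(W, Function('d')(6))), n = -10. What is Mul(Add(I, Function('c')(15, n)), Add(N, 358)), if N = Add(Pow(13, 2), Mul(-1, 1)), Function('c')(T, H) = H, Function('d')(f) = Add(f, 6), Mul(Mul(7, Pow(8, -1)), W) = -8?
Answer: -15780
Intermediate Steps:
W = Rational(-64, 7) (W = Mul(Rational(8, 7), -8) = Rational(-64, 7) ≈ -9.1429)
Function('d')(f) = Add(6, f)
N = 168 (N = Add(169, -1) = 168)
I = -20 (I = Mul(-7, Add(Rational(-64, 7), Add(6, 6))) = Mul(-7, Add(Rational(-64, 7), 12)) = Mul(-7, Rational(20, 7)) = -20)
Mul(Add(I, Function('c')(15, n)), Add(N, 358)) = Mul(Add(-20, -10), Add(168, 358)) = Mul(-30, 526) = -15780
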